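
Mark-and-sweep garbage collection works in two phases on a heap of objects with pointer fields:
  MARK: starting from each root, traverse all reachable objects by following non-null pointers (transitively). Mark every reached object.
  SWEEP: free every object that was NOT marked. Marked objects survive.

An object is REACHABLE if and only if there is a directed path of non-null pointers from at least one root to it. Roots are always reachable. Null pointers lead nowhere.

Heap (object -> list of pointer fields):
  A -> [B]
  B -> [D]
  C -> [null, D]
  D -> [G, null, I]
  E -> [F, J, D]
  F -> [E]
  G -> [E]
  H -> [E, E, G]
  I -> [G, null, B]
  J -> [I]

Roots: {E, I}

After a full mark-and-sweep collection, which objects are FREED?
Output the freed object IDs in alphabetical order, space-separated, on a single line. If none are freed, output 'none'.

Roots: E I
Mark E: refs=F J D, marked=E
Mark I: refs=G null B, marked=E I
Mark F: refs=E, marked=E F I
Mark J: refs=I, marked=E F I J
Mark D: refs=G null I, marked=D E F I J
Mark G: refs=E, marked=D E F G I J
Mark B: refs=D, marked=B D E F G I J
Unmarked (collected): A C H

Answer: A C H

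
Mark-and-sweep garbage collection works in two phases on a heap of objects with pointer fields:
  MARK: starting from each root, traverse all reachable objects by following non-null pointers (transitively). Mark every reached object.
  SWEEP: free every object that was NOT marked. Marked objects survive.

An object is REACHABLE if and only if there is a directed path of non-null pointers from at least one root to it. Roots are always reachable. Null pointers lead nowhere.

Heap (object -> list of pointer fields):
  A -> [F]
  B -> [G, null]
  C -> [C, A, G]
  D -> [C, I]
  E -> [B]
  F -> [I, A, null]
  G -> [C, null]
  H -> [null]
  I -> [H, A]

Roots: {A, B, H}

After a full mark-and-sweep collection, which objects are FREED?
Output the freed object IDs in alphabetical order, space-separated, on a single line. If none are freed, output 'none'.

Answer: D E

Derivation:
Roots: A B H
Mark A: refs=F, marked=A
Mark B: refs=G null, marked=A B
Mark H: refs=null, marked=A B H
Mark F: refs=I A null, marked=A B F H
Mark G: refs=C null, marked=A B F G H
Mark I: refs=H A, marked=A B F G H I
Mark C: refs=C A G, marked=A B C F G H I
Unmarked (collected): D E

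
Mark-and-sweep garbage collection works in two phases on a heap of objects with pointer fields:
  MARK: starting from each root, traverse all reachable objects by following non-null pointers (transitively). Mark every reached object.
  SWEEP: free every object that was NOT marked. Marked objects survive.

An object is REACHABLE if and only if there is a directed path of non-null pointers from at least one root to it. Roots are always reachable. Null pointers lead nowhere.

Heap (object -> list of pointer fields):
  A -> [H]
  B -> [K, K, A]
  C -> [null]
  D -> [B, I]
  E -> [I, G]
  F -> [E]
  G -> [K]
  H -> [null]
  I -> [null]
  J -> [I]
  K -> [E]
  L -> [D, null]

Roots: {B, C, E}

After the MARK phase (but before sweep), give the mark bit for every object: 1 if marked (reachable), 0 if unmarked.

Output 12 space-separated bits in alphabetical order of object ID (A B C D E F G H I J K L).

Roots: B C E
Mark B: refs=K K A, marked=B
Mark C: refs=null, marked=B C
Mark E: refs=I G, marked=B C E
Mark K: refs=E, marked=B C E K
Mark A: refs=H, marked=A B C E K
Mark I: refs=null, marked=A B C E I K
Mark G: refs=K, marked=A B C E G I K
Mark H: refs=null, marked=A B C E G H I K
Unmarked (collected): D F J L

Answer: 1 1 1 0 1 0 1 1 1 0 1 0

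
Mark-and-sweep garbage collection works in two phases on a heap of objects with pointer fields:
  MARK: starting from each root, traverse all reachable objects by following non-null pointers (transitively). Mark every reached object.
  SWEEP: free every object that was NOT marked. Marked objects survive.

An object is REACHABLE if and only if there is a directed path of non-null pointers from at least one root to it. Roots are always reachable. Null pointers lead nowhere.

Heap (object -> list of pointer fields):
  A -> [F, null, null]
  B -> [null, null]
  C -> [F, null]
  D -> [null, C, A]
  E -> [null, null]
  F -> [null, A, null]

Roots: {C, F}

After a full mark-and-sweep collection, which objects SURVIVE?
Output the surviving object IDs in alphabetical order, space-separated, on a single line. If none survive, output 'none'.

Answer: A C F

Derivation:
Roots: C F
Mark C: refs=F null, marked=C
Mark F: refs=null A null, marked=C F
Mark A: refs=F null null, marked=A C F
Unmarked (collected): B D E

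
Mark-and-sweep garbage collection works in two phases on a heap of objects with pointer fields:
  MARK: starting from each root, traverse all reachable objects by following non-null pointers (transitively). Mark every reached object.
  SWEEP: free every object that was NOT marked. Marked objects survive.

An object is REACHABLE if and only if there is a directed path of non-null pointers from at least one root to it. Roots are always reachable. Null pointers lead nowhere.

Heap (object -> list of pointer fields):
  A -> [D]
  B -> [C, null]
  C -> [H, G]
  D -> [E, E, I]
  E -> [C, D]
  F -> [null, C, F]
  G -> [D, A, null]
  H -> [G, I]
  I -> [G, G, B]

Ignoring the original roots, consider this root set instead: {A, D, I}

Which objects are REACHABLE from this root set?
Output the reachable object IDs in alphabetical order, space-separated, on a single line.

Roots: A D I
Mark A: refs=D, marked=A
Mark D: refs=E E I, marked=A D
Mark I: refs=G G B, marked=A D I
Mark E: refs=C D, marked=A D E I
Mark G: refs=D A null, marked=A D E G I
Mark B: refs=C null, marked=A B D E G I
Mark C: refs=H G, marked=A B C D E G I
Mark H: refs=G I, marked=A B C D E G H I
Unmarked (collected): F

Answer: A B C D E G H I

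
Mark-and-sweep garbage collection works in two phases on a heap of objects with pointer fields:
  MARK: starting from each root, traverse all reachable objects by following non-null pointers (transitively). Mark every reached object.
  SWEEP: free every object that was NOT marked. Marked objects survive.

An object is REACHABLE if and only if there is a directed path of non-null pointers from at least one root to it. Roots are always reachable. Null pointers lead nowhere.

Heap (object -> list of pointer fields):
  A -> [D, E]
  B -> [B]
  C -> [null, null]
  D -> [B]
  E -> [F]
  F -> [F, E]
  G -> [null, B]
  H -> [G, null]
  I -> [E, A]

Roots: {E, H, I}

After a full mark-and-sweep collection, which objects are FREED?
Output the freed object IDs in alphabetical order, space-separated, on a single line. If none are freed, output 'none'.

Answer: C

Derivation:
Roots: E H I
Mark E: refs=F, marked=E
Mark H: refs=G null, marked=E H
Mark I: refs=E A, marked=E H I
Mark F: refs=F E, marked=E F H I
Mark G: refs=null B, marked=E F G H I
Mark A: refs=D E, marked=A E F G H I
Mark B: refs=B, marked=A B E F G H I
Mark D: refs=B, marked=A B D E F G H I
Unmarked (collected): C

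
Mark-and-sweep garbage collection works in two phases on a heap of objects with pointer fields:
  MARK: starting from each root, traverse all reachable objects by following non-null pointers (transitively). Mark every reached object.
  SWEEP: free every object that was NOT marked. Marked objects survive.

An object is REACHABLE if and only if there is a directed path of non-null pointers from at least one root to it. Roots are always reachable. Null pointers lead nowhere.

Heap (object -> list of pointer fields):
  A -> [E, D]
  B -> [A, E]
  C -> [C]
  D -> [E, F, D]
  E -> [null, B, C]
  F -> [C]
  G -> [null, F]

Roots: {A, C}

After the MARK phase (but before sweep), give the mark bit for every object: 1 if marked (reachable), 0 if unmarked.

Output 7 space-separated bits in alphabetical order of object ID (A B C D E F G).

Answer: 1 1 1 1 1 1 0

Derivation:
Roots: A C
Mark A: refs=E D, marked=A
Mark C: refs=C, marked=A C
Mark E: refs=null B C, marked=A C E
Mark D: refs=E F D, marked=A C D E
Mark B: refs=A E, marked=A B C D E
Mark F: refs=C, marked=A B C D E F
Unmarked (collected): G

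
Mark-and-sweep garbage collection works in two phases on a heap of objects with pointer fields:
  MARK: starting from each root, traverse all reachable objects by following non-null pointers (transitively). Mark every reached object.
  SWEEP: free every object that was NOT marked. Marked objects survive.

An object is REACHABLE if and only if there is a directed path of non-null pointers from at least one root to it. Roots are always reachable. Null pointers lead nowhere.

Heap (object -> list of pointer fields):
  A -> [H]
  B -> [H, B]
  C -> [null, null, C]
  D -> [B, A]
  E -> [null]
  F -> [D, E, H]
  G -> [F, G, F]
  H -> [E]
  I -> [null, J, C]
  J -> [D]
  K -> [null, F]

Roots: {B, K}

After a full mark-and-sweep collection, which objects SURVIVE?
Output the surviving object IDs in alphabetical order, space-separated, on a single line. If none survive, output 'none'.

Answer: A B D E F H K

Derivation:
Roots: B K
Mark B: refs=H B, marked=B
Mark K: refs=null F, marked=B K
Mark H: refs=E, marked=B H K
Mark F: refs=D E H, marked=B F H K
Mark E: refs=null, marked=B E F H K
Mark D: refs=B A, marked=B D E F H K
Mark A: refs=H, marked=A B D E F H K
Unmarked (collected): C G I J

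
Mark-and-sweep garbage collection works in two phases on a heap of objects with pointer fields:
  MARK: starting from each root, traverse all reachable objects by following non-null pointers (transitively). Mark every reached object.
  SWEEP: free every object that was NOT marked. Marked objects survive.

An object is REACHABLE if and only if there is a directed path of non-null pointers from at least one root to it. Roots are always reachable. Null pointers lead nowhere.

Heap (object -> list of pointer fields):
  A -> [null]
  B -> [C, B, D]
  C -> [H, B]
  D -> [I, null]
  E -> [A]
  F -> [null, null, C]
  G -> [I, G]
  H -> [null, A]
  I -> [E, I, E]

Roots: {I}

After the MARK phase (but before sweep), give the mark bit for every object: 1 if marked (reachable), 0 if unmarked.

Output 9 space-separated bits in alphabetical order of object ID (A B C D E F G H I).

Answer: 1 0 0 0 1 0 0 0 1

Derivation:
Roots: I
Mark I: refs=E I E, marked=I
Mark E: refs=A, marked=E I
Mark A: refs=null, marked=A E I
Unmarked (collected): B C D F G H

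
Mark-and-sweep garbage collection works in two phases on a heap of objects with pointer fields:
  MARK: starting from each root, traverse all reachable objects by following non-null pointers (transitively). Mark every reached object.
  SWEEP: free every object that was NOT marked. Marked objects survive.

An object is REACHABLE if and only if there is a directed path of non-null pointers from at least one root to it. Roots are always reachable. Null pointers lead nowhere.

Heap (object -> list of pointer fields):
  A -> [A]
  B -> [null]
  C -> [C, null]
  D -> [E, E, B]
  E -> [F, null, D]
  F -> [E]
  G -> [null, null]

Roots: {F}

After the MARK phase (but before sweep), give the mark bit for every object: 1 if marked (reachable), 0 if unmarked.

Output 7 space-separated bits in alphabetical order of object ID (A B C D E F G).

Roots: F
Mark F: refs=E, marked=F
Mark E: refs=F null D, marked=E F
Mark D: refs=E E B, marked=D E F
Mark B: refs=null, marked=B D E F
Unmarked (collected): A C G

Answer: 0 1 0 1 1 1 0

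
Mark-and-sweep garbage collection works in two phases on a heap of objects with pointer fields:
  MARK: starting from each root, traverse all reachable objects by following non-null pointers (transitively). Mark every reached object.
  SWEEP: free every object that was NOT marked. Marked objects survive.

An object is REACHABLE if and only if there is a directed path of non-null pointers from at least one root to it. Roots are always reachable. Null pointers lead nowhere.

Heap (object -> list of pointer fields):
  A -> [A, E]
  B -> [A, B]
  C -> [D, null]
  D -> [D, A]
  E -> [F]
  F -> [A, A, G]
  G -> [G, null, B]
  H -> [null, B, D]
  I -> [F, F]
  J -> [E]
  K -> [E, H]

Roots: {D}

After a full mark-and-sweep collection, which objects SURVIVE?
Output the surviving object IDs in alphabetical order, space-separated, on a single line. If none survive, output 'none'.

Answer: A B D E F G

Derivation:
Roots: D
Mark D: refs=D A, marked=D
Mark A: refs=A E, marked=A D
Mark E: refs=F, marked=A D E
Mark F: refs=A A G, marked=A D E F
Mark G: refs=G null B, marked=A D E F G
Mark B: refs=A B, marked=A B D E F G
Unmarked (collected): C H I J K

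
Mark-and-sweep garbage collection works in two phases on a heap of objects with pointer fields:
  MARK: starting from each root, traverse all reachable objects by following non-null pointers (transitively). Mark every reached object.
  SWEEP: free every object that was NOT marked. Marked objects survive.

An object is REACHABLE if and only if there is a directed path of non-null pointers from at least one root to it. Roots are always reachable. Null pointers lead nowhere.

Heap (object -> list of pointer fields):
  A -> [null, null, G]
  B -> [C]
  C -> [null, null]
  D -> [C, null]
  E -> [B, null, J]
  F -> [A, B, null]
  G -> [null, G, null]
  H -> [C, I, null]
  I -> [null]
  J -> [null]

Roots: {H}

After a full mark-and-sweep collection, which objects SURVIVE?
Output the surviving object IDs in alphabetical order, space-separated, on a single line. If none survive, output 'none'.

Answer: C H I

Derivation:
Roots: H
Mark H: refs=C I null, marked=H
Mark C: refs=null null, marked=C H
Mark I: refs=null, marked=C H I
Unmarked (collected): A B D E F G J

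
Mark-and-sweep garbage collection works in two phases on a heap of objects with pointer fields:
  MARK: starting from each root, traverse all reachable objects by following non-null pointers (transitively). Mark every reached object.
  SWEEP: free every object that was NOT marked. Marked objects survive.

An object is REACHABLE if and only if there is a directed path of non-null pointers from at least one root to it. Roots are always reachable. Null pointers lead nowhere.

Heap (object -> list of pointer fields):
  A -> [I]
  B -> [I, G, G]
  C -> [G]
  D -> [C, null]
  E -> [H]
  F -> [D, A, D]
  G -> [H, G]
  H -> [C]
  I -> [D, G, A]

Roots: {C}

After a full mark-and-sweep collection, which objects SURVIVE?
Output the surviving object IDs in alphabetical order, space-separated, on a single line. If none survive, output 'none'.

Answer: C G H

Derivation:
Roots: C
Mark C: refs=G, marked=C
Mark G: refs=H G, marked=C G
Mark H: refs=C, marked=C G H
Unmarked (collected): A B D E F I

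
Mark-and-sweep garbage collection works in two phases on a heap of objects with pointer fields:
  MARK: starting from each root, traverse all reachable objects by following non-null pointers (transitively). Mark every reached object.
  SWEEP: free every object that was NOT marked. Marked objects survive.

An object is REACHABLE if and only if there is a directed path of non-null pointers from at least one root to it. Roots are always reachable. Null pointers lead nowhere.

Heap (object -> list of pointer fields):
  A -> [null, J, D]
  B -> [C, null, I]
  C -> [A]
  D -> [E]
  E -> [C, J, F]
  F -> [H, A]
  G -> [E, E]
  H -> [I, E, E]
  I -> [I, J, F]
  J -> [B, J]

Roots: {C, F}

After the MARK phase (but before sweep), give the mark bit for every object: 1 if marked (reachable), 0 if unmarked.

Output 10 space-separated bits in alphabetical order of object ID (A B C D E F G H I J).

Roots: C F
Mark C: refs=A, marked=C
Mark F: refs=H A, marked=C F
Mark A: refs=null J D, marked=A C F
Mark H: refs=I E E, marked=A C F H
Mark J: refs=B J, marked=A C F H J
Mark D: refs=E, marked=A C D F H J
Mark I: refs=I J F, marked=A C D F H I J
Mark E: refs=C J F, marked=A C D E F H I J
Mark B: refs=C null I, marked=A B C D E F H I J
Unmarked (collected): G

Answer: 1 1 1 1 1 1 0 1 1 1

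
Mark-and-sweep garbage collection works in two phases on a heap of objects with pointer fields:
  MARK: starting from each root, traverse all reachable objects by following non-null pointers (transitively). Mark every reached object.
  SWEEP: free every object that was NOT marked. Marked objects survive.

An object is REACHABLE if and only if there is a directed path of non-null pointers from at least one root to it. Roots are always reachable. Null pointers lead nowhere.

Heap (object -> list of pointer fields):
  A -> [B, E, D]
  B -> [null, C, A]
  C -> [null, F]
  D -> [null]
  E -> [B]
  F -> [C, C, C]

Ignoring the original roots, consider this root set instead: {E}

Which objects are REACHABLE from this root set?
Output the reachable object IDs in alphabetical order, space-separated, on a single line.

Roots: E
Mark E: refs=B, marked=E
Mark B: refs=null C A, marked=B E
Mark C: refs=null F, marked=B C E
Mark A: refs=B E D, marked=A B C E
Mark F: refs=C C C, marked=A B C E F
Mark D: refs=null, marked=A B C D E F
Unmarked (collected): (none)

Answer: A B C D E F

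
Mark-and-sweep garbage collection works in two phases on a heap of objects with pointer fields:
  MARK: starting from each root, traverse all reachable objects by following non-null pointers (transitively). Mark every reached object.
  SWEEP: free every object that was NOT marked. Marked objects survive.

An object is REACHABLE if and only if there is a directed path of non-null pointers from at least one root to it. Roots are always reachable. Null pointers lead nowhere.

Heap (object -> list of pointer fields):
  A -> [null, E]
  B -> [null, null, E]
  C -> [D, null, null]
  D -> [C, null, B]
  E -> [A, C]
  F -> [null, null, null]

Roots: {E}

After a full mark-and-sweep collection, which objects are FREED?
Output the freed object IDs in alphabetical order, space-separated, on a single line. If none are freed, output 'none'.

Answer: F

Derivation:
Roots: E
Mark E: refs=A C, marked=E
Mark A: refs=null E, marked=A E
Mark C: refs=D null null, marked=A C E
Mark D: refs=C null B, marked=A C D E
Mark B: refs=null null E, marked=A B C D E
Unmarked (collected): F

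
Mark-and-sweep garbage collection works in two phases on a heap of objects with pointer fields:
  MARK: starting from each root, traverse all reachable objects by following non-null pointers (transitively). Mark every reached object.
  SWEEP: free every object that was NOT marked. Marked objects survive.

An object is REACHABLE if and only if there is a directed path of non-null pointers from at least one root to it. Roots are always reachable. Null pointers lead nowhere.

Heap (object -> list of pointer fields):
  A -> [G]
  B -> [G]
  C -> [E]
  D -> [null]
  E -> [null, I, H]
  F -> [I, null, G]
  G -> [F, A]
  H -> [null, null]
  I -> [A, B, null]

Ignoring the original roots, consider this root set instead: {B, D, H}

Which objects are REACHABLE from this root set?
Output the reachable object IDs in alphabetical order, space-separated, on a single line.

Roots: B D H
Mark B: refs=G, marked=B
Mark D: refs=null, marked=B D
Mark H: refs=null null, marked=B D H
Mark G: refs=F A, marked=B D G H
Mark F: refs=I null G, marked=B D F G H
Mark A: refs=G, marked=A B D F G H
Mark I: refs=A B null, marked=A B D F G H I
Unmarked (collected): C E

Answer: A B D F G H I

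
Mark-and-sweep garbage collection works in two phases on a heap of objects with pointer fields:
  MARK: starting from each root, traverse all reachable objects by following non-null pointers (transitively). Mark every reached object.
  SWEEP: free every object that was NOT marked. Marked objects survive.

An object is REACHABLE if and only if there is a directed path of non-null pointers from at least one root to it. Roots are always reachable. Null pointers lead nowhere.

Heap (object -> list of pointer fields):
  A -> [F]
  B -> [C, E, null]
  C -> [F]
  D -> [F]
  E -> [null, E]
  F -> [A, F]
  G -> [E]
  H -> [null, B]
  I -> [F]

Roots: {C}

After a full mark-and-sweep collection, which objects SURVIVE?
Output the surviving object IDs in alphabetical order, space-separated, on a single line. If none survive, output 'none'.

Roots: C
Mark C: refs=F, marked=C
Mark F: refs=A F, marked=C F
Mark A: refs=F, marked=A C F
Unmarked (collected): B D E G H I

Answer: A C F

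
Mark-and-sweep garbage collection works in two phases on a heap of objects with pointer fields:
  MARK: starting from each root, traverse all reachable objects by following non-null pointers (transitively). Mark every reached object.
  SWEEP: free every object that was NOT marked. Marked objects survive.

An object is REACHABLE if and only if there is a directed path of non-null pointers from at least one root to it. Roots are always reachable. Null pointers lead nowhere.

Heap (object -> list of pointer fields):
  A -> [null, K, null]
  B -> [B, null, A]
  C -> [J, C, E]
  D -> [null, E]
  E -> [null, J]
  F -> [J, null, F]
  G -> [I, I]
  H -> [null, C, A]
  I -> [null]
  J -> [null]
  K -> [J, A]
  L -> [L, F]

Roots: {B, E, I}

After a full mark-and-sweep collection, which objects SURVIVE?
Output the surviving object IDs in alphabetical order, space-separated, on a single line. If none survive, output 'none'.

Roots: B E I
Mark B: refs=B null A, marked=B
Mark E: refs=null J, marked=B E
Mark I: refs=null, marked=B E I
Mark A: refs=null K null, marked=A B E I
Mark J: refs=null, marked=A B E I J
Mark K: refs=J A, marked=A B E I J K
Unmarked (collected): C D F G H L

Answer: A B E I J K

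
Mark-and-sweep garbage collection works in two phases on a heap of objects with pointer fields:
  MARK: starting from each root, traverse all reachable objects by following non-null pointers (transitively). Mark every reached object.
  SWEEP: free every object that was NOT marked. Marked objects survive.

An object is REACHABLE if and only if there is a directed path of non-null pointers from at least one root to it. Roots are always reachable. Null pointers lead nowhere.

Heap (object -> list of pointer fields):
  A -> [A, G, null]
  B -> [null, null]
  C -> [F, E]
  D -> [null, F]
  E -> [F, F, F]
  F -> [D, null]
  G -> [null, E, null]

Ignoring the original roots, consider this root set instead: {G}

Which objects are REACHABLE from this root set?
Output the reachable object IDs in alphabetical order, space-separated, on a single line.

Roots: G
Mark G: refs=null E null, marked=G
Mark E: refs=F F F, marked=E G
Mark F: refs=D null, marked=E F G
Mark D: refs=null F, marked=D E F G
Unmarked (collected): A B C

Answer: D E F G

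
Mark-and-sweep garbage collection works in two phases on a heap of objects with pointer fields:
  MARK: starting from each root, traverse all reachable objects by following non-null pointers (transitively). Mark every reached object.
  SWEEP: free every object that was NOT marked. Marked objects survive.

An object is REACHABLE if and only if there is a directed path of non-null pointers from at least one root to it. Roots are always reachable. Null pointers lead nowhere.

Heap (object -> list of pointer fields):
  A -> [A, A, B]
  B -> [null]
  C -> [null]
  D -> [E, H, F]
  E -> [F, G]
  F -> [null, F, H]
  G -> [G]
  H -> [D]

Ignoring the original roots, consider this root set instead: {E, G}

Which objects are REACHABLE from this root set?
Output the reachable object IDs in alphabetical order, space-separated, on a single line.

Answer: D E F G H

Derivation:
Roots: E G
Mark E: refs=F G, marked=E
Mark G: refs=G, marked=E G
Mark F: refs=null F H, marked=E F G
Mark H: refs=D, marked=E F G H
Mark D: refs=E H F, marked=D E F G H
Unmarked (collected): A B C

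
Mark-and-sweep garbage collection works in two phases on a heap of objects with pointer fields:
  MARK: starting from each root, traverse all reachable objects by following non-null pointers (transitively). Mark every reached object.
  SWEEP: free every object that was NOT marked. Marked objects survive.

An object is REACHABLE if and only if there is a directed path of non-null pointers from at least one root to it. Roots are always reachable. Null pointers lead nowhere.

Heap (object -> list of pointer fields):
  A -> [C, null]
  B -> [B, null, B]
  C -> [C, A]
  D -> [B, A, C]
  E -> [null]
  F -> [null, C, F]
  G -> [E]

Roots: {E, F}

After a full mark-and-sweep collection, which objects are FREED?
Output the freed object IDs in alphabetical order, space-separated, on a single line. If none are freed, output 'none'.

Answer: B D G

Derivation:
Roots: E F
Mark E: refs=null, marked=E
Mark F: refs=null C F, marked=E F
Mark C: refs=C A, marked=C E F
Mark A: refs=C null, marked=A C E F
Unmarked (collected): B D G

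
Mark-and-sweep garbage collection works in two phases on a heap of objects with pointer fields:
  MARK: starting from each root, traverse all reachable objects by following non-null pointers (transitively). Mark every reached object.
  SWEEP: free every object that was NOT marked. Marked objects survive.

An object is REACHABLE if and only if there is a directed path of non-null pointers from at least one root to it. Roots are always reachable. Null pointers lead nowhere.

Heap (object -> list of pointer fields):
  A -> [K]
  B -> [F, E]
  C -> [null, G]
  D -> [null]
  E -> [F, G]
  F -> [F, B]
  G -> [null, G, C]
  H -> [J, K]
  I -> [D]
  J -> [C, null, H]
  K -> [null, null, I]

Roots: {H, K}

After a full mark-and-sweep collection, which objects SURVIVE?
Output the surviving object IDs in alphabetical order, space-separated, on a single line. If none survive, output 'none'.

Answer: C D G H I J K

Derivation:
Roots: H K
Mark H: refs=J K, marked=H
Mark K: refs=null null I, marked=H K
Mark J: refs=C null H, marked=H J K
Mark I: refs=D, marked=H I J K
Mark C: refs=null G, marked=C H I J K
Mark D: refs=null, marked=C D H I J K
Mark G: refs=null G C, marked=C D G H I J K
Unmarked (collected): A B E F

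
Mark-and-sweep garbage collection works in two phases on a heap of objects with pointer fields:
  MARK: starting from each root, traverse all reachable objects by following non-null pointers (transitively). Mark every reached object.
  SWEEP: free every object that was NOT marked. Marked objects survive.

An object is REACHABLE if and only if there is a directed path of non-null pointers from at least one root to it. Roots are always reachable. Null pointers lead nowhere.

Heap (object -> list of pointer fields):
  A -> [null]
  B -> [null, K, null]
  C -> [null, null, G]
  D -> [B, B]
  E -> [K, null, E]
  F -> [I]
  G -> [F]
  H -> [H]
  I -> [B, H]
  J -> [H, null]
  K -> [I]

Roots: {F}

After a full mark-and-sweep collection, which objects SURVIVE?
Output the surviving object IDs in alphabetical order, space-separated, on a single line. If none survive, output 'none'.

Roots: F
Mark F: refs=I, marked=F
Mark I: refs=B H, marked=F I
Mark B: refs=null K null, marked=B F I
Mark H: refs=H, marked=B F H I
Mark K: refs=I, marked=B F H I K
Unmarked (collected): A C D E G J

Answer: B F H I K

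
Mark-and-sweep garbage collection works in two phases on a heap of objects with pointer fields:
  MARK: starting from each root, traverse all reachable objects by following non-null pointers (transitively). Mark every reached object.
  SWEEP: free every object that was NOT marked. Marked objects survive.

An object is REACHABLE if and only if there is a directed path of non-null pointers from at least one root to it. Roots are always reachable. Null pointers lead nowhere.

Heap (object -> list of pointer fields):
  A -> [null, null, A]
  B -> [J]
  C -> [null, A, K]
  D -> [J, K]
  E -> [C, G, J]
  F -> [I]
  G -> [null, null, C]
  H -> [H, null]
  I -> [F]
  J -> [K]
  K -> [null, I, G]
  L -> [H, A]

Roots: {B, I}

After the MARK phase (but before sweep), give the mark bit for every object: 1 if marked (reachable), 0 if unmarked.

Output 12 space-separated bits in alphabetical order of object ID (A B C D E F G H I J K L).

Answer: 1 1 1 0 0 1 1 0 1 1 1 0

Derivation:
Roots: B I
Mark B: refs=J, marked=B
Mark I: refs=F, marked=B I
Mark J: refs=K, marked=B I J
Mark F: refs=I, marked=B F I J
Mark K: refs=null I G, marked=B F I J K
Mark G: refs=null null C, marked=B F G I J K
Mark C: refs=null A K, marked=B C F G I J K
Mark A: refs=null null A, marked=A B C F G I J K
Unmarked (collected): D E H L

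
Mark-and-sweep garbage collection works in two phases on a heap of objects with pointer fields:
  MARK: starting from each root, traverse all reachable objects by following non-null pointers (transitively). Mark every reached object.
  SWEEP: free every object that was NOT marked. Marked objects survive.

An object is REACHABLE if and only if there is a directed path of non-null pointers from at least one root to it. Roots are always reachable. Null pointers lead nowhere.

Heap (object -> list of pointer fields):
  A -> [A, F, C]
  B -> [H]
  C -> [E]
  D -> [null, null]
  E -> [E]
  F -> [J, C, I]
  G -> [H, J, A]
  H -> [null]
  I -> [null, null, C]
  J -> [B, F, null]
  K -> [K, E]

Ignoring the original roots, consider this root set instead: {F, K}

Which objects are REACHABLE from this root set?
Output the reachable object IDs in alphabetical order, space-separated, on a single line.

Roots: F K
Mark F: refs=J C I, marked=F
Mark K: refs=K E, marked=F K
Mark J: refs=B F null, marked=F J K
Mark C: refs=E, marked=C F J K
Mark I: refs=null null C, marked=C F I J K
Mark E: refs=E, marked=C E F I J K
Mark B: refs=H, marked=B C E F I J K
Mark H: refs=null, marked=B C E F H I J K
Unmarked (collected): A D G

Answer: B C E F H I J K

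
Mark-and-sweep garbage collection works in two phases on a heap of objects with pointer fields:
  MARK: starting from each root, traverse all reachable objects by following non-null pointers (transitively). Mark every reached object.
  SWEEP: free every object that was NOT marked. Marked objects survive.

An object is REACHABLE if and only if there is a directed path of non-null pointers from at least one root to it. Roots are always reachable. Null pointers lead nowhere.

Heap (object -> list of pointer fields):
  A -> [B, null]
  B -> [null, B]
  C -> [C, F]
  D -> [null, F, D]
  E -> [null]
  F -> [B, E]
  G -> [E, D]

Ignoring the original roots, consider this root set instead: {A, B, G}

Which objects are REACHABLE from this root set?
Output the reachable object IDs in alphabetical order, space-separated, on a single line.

Roots: A B G
Mark A: refs=B null, marked=A
Mark B: refs=null B, marked=A B
Mark G: refs=E D, marked=A B G
Mark E: refs=null, marked=A B E G
Mark D: refs=null F D, marked=A B D E G
Mark F: refs=B E, marked=A B D E F G
Unmarked (collected): C

Answer: A B D E F G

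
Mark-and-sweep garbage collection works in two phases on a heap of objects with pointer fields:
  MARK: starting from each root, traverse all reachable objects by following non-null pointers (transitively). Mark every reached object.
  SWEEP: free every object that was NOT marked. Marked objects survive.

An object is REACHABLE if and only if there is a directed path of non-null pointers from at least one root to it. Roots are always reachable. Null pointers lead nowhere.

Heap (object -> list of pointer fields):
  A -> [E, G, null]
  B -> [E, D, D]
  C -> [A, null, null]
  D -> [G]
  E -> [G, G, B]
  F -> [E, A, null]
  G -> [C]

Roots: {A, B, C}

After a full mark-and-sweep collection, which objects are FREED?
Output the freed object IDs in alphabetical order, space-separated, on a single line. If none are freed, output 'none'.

Answer: F

Derivation:
Roots: A B C
Mark A: refs=E G null, marked=A
Mark B: refs=E D D, marked=A B
Mark C: refs=A null null, marked=A B C
Mark E: refs=G G B, marked=A B C E
Mark G: refs=C, marked=A B C E G
Mark D: refs=G, marked=A B C D E G
Unmarked (collected): F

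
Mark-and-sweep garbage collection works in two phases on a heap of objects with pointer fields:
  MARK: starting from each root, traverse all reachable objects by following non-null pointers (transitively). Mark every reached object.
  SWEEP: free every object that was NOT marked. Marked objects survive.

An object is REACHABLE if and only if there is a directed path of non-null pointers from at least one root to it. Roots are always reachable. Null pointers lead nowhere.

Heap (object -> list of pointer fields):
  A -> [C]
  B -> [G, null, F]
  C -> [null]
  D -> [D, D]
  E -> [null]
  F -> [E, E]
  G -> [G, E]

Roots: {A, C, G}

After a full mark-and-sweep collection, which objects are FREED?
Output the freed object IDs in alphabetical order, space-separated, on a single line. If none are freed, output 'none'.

Answer: B D F

Derivation:
Roots: A C G
Mark A: refs=C, marked=A
Mark C: refs=null, marked=A C
Mark G: refs=G E, marked=A C G
Mark E: refs=null, marked=A C E G
Unmarked (collected): B D F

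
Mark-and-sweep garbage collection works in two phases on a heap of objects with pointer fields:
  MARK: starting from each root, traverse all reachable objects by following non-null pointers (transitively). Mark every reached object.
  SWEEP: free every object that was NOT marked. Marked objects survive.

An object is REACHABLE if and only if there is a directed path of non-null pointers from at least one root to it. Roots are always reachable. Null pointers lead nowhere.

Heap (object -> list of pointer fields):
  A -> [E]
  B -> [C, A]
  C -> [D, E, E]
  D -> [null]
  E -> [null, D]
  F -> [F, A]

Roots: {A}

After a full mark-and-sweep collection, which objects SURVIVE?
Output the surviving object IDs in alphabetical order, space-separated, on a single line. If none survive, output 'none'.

Roots: A
Mark A: refs=E, marked=A
Mark E: refs=null D, marked=A E
Mark D: refs=null, marked=A D E
Unmarked (collected): B C F

Answer: A D E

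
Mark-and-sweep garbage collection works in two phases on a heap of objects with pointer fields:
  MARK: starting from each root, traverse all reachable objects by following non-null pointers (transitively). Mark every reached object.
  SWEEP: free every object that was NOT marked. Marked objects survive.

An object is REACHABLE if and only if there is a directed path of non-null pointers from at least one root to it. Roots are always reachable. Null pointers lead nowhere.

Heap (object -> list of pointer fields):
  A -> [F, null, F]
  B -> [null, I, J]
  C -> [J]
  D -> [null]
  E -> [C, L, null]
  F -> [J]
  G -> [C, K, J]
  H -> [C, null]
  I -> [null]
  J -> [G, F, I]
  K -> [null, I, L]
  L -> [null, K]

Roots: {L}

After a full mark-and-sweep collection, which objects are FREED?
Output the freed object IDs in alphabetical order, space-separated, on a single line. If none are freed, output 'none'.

Roots: L
Mark L: refs=null K, marked=L
Mark K: refs=null I L, marked=K L
Mark I: refs=null, marked=I K L
Unmarked (collected): A B C D E F G H J

Answer: A B C D E F G H J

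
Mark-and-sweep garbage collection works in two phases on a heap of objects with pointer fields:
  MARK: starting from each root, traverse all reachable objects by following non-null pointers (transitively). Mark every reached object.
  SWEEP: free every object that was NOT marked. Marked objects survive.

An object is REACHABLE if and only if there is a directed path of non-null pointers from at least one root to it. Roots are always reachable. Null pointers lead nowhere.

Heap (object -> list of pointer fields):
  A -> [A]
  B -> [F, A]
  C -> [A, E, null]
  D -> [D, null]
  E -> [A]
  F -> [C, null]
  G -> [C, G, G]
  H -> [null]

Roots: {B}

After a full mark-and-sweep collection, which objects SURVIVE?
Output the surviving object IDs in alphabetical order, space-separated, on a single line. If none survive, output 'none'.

Answer: A B C E F

Derivation:
Roots: B
Mark B: refs=F A, marked=B
Mark F: refs=C null, marked=B F
Mark A: refs=A, marked=A B F
Mark C: refs=A E null, marked=A B C F
Mark E: refs=A, marked=A B C E F
Unmarked (collected): D G H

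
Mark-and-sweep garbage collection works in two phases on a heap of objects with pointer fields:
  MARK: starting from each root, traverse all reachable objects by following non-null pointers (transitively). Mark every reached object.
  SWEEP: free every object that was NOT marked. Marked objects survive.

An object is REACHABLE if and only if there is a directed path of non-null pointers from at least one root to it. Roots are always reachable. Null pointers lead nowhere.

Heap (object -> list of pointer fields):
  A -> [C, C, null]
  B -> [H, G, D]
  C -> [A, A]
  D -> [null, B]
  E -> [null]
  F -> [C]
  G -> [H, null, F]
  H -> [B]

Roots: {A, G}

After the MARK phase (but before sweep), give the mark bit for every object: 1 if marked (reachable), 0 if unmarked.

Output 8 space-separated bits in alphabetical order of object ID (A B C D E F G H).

Roots: A G
Mark A: refs=C C null, marked=A
Mark G: refs=H null F, marked=A G
Mark C: refs=A A, marked=A C G
Mark H: refs=B, marked=A C G H
Mark F: refs=C, marked=A C F G H
Mark B: refs=H G D, marked=A B C F G H
Mark D: refs=null B, marked=A B C D F G H
Unmarked (collected): E

Answer: 1 1 1 1 0 1 1 1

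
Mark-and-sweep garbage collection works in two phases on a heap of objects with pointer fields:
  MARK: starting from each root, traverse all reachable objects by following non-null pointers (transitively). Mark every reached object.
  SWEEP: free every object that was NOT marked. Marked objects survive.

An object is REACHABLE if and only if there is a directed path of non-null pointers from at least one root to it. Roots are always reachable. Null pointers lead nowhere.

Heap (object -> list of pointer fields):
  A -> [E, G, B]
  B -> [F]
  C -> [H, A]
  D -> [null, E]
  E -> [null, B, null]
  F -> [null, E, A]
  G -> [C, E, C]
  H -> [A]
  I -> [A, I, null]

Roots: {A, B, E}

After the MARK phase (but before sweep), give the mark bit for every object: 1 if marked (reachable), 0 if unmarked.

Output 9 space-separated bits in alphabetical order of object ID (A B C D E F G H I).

Roots: A B E
Mark A: refs=E G B, marked=A
Mark B: refs=F, marked=A B
Mark E: refs=null B null, marked=A B E
Mark G: refs=C E C, marked=A B E G
Mark F: refs=null E A, marked=A B E F G
Mark C: refs=H A, marked=A B C E F G
Mark H: refs=A, marked=A B C E F G H
Unmarked (collected): D I

Answer: 1 1 1 0 1 1 1 1 0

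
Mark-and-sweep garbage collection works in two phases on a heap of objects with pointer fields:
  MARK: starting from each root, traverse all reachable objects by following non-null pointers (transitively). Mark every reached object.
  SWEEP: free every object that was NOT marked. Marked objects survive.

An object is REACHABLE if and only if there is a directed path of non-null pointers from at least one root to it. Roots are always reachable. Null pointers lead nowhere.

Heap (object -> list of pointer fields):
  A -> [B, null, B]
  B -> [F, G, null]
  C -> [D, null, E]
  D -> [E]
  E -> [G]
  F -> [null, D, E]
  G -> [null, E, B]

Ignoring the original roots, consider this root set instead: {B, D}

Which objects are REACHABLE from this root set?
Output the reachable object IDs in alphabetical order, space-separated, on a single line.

Roots: B D
Mark B: refs=F G null, marked=B
Mark D: refs=E, marked=B D
Mark F: refs=null D E, marked=B D F
Mark G: refs=null E B, marked=B D F G
Mark E: refs=G, marked=B D E F G
Unmarked (collected): A C

Answer: B D E F G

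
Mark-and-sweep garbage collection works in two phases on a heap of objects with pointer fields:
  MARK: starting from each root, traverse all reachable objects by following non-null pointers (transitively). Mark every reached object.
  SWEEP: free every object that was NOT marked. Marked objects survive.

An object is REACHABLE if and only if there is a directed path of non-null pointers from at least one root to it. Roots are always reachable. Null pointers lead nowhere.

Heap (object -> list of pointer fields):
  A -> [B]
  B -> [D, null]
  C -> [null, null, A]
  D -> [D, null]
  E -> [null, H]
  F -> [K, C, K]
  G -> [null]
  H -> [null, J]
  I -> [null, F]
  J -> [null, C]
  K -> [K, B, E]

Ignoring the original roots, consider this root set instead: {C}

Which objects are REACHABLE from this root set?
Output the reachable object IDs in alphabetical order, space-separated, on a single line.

Answer: A B C D

Derivation:
Roots: C
Mark C: refs=null null A, marked=C
Mark A: refs=B, marked=A C
Mark B: refs=D null, marked=A B C
Mark D: refs=D null, marked=A B C D
Unmarked (collected): E F G H I J K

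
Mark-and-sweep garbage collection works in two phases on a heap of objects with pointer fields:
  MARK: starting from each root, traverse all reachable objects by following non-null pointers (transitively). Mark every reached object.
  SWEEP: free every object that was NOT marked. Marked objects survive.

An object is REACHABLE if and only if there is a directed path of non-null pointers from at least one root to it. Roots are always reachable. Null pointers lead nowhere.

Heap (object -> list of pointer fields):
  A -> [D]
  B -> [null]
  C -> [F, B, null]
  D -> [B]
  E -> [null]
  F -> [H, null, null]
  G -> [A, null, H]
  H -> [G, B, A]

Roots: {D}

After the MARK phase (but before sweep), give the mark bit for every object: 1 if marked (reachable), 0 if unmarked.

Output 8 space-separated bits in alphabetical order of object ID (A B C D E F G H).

Roots: D
Mark D: refs=B, marked=D
Mark B: refs=null, marked=B D
Unmarked (collected): A C E F G H

Answer: 0 1 0 1 0 0 0 0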